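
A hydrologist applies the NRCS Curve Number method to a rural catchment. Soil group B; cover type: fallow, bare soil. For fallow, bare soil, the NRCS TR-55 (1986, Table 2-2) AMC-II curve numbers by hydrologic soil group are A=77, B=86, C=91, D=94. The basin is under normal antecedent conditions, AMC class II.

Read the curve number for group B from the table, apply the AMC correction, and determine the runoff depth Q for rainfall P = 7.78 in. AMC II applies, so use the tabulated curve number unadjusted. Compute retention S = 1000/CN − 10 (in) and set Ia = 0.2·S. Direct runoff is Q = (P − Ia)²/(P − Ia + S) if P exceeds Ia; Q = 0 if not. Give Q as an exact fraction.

NRCS table: fallow, bare soil, soil group B → CN(II) = 86
Average conditions: CN = 86 (no AMC adjustment).
S = 1000/86 − 10 = 70/43 in ≈ 1.628 in
Initial abstraction Ia = S/5 = (70/43)/5 = 14/43 ≈ 0.326 in
Since P=7.780 > Ia=0.326: effective rainfall P−Ia = 16027/2150 in
Q = (16027/2150)²/((16027/2150) + 70/43) = (256864729/4622500)/(19527/2150) = 256864729/41983050 in ≈ 6.118 in

Q = 256864729/41983050 in ≈ 6.118 in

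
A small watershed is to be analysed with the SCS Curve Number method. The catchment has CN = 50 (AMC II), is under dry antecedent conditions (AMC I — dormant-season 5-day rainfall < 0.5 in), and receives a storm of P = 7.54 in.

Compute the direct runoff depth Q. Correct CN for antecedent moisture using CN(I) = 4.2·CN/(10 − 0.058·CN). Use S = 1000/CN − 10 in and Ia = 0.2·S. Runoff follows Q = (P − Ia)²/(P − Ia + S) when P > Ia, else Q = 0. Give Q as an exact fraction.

Dry (AMC I): CN(I) = 4.2·50/(10 − 0.058·50) = 210/(71/10) = 2100/71 ≈ 29.577
Retention S: 1000/CN − 10 with CN=29.577 → S = 500/21 ≈ 23.810 in
Ia = 0.2S: 0.2·23.810 = 4.762 in (exactly 100/21)
Excess rainfall: 7.540 − 4.762 = 2.778 in; P > Ia so Q > 0
Q: (2917/1050)² ÷ (27917/1050) = 8508889/29312850 in (≈ 0.290 in)

Q = 8508889/29312850 in ≈ 0.290 in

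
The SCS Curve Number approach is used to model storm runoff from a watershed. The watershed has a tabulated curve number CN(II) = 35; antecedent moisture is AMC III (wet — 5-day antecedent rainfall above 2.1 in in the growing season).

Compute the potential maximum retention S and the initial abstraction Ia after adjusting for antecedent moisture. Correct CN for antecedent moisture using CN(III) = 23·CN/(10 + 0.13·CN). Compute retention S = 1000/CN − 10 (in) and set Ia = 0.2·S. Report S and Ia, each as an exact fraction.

S = 1300/161 in ≈ 8.075 in; Ia = 260/161 in ≈ 1.615 in

Adjust CN=35 to AMC III: 23·35/(10 + 0.13·35) → 805 ÷ (291/20) = 16100/291 ≈ 55.326
S = 1000/(16100/291) − 10 = 1300/161 in ≈ 8.075 in
Ia = 0.2·(1300/161) = 260/161 in ≈ 1.615 in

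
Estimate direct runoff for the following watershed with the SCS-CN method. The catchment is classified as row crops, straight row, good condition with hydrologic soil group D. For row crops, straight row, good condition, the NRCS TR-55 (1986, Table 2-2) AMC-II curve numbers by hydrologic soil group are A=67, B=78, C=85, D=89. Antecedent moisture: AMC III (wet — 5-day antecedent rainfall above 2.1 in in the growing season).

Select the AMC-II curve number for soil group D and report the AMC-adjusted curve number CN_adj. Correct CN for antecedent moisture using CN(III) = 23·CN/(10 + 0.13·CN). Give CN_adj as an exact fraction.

NRCS table: row crops, straight row, good condition, soil group D → CN(II) = 89
CN(III) from CN(II)=89: (23·89)/(10 + 0.13·89) = 204700/2157 ≈ 94.900

CN_adj = 204700/2157 ≈ 94.900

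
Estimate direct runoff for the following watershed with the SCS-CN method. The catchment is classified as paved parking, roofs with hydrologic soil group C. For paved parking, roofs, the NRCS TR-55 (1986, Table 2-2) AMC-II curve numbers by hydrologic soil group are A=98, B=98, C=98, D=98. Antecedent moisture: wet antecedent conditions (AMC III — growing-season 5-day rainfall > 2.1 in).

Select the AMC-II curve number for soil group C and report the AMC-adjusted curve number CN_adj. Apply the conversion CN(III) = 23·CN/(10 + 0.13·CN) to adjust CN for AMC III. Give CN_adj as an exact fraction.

CN_adj = 112700/1137 ≈ 99.120

NRCS table: paved parking, roofs, soil group C → CN(II) = 98
CN(III) from CN(II)=98: (23·98)/(10 + 0.13·98) = 112700/1137 ≈ 99.120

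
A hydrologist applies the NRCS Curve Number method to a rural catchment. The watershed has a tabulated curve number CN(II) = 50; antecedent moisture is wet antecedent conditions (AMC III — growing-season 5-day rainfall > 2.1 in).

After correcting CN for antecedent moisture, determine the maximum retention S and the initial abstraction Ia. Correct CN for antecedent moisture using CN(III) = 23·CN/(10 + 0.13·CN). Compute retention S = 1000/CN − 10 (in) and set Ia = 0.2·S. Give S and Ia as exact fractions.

S = 100/23 in ≈ 4.348 in; Ia = 20/23 in ≈ 0.870 in

Adjust CN=50 to AMC III: 23·50/(10 + 0.13·50) → 1150 ÷ (33/2) = 2300/33 ≈ 69.697
S = 1000/(2300/33) − 10 = 100/23 in ≈ 4.348 in
Initial abstraction Ia = S/5 = (100/23)/5 = 20/23 ≈ 0.870 in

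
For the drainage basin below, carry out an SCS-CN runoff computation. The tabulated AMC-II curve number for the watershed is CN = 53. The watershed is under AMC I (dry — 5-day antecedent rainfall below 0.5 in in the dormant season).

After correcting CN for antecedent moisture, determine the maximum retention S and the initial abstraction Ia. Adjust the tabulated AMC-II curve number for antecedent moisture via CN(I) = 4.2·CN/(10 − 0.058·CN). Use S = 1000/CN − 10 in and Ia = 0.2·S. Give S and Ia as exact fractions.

Adjust CN=53 to AMC I: 4.2·53/(10 − 0.058·53) → (1113/5) ÷ (3463/500) = 111300/3463 ≈ 32.140
Retention S: 1000/CN − 10 with CN=32.140 → S = 23500/1113 ≈ 21.114 in
Ia = 0.2S: 0.2·21.114 = 4.223 in (exactly 4700/1113)

S = 23500/1113 in ≈ 21.114 in; Ia = 4700/1113 in ≈ 4.223 in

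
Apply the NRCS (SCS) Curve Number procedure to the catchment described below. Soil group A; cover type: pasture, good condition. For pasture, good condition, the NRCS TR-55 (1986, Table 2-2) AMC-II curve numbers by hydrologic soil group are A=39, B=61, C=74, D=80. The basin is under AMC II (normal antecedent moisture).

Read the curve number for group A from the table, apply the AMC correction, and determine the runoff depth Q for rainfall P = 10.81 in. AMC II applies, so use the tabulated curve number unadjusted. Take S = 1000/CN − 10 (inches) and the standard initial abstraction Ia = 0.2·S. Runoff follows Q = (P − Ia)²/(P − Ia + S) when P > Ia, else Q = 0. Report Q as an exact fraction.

NRCS table: pasture, good condition, soil group A → CN(II) = 39
Average conditions: CN = 39 (no AMC adjustment).
Retention S: 1000/CN − 10 with CN=39.000 → S = 610/39 ≈ 15.641 in
Ia = 0.2S: 0.2·15.641 = 3.128 in (exactly 122/39)
Since P=10.810 > Ia=3.128: effective rainfall P−Ia = 29959/3900 in
Q = (29959/3900)²/((29959/3900) + 610/39) = (897541681/15210000)/(90959/3900) = 897541681/354740100 in ≈ 2.530 in

Q = 897541681/354740100 in ≈ 2.530 in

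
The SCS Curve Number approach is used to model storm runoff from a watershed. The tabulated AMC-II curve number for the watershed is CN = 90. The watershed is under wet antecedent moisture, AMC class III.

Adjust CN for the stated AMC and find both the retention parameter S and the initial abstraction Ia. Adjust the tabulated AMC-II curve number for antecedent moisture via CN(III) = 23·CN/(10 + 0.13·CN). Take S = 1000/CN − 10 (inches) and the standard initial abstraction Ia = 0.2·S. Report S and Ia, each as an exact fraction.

S = 100/207 in ≈ 0.483 in; Ia = 20/207 in ≈ 0.097 in

CN(III) from CN(II)=90: (23·90)/(10 + 0.13·90) = 20700/217 ≈ 95.392
S = 1000/(20700/217) − 10 = 100/207 in ≈ 0.483 in
Ia = 0.2S: 0.2·0.483 = 0.097 in (exactly 20/207)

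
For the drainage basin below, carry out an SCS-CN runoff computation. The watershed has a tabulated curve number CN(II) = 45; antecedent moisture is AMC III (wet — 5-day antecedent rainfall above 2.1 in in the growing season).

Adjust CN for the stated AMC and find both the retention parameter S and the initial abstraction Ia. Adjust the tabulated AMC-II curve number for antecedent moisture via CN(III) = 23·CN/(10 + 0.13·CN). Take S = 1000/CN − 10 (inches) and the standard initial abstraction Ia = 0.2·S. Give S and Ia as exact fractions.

Adjust CN=45 to AMC III: 23·45/(10 + 0.13·45) → 1035 ÷ (317/20) = 20700/317 ≈ 65.300
Retention S: 1000/CN − 10 with CN=65.300 → S = 1100/207 ≈ 5.314 in
Ia = 0.2S: 0.2·5.314 = 1.063 in (exactly 220/207)

S = 1100/207 in ≈ 5.314 in; Ia = 220/207 in ≈ 1.063 in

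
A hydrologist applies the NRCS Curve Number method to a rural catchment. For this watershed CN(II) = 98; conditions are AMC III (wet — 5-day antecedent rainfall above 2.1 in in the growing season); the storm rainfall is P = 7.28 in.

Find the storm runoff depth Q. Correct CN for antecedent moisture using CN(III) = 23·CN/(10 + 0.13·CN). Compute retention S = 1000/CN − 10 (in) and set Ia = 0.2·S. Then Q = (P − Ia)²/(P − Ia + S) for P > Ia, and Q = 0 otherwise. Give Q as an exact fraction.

Wet (AMC III): CN(III) = 23·98/(10 + 0.13·98) = 2254/(1137/50) = 112700/1137 ≈ 99.120
S = 1000/(112700/1137) − 10 = 100/1127 in ≈ 0.089 in
Initial abstraction Ia = S/5 = (100/1127)/5 = 20/1127 ≈ 0.018 in
Excess rainfall: 7.280 − 0.018 = 7.262 in; P > Ia so Q > 0
Q: (204614/28175)² ÷ (207114/28175) = 20933444498/2917718475 in (≈ 7.175 in)

Q = 20933444498/2917718475 in ≈ 7.175 in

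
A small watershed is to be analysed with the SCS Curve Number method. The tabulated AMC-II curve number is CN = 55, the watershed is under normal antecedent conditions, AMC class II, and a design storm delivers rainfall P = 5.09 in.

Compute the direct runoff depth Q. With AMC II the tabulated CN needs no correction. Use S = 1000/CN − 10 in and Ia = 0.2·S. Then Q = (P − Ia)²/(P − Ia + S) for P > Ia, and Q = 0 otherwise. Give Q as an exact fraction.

Q = 14432401/14078900 in ≈ 1.025 in

AMC II — tabulated CN = 55 applies directly.
Max retention: S = 1000/55 − 10 = 90/11 in (≈ 8.182 in)
Ia = 0.2·(90/11) = 18/11 in ≈ 1.636 in
P − Ia = 5.090 − 1.636 = 3799/1100 ≈ 3.454 in (> 0, runoff occurs)
Q: (3799/1100)² ÷ (12799/1100) = 14432401/14078900 in (≈ 1.025 in)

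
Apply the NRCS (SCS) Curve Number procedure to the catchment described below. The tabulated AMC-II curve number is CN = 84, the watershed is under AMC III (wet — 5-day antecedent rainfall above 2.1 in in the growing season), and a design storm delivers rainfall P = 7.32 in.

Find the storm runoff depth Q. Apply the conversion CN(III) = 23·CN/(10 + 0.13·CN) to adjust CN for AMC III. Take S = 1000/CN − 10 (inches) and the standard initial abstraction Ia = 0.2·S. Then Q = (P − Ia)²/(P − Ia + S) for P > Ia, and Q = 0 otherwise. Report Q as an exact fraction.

Q = 7463059321/1163897175 in ≈ 6.412 in

Wet (AMC III): CN(III) = 23·84/(10 + 0.13·84) = 1932/(523/25) = 48300/523 ≈ 92.352
Retention S: 1000/CN − 10 with CN=92.352 → S = 400/483 ≈ 0.828 in
Initial abstraction Ia = S/5 = (400/483)/5 = 80/483 ≈ 0.166 in
P − Ia = 7.320 − 0.166 = 86389/12075 ≈ 7.154 in (> 0, runoff occurs)
Q: (86389/12075)² ÷ (96389/12075) = 7463059321/1163897175 in (≈ 6.412 in)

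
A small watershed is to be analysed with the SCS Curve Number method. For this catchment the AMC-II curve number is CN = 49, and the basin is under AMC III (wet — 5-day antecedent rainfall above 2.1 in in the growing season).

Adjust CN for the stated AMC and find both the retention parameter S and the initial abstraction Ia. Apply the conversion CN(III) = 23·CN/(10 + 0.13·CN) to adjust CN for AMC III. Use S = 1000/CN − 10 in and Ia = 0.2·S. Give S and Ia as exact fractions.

Adjust CN=49 to AMC III: 23·49/(10 + 0.13·49) → 1127 ÷ (1637/100) = 112700/1637 ≈ 68.845
S = 1000/(112700/1637) − 10 = 5100/1127 in ≈ 4.525 in
Ia = 0.2S: 0.2·4.525 = 0.905 in (exactly 1020/1127)

S = 5100/1127 in ≈ 4.525 in; Ia = 1020/1127 in ≈ 0.905 in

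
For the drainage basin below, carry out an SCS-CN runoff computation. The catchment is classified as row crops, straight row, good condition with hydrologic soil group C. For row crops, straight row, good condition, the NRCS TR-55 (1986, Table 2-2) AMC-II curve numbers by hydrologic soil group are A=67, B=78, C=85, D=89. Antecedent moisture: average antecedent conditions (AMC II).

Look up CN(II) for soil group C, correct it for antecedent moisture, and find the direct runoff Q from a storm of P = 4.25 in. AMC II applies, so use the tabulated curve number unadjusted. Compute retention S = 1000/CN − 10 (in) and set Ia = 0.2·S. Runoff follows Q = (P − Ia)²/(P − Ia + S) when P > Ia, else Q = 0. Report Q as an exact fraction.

NRCS table: row crops, straight row, good condition, soil group C → CN(II) = 85
AMC II — tabulated CN = 85 applies directly.
S = 1000/85 − 10 = 30/17 in ≈ 1.765 in
Initial abstraction Ia = S/5 = (30/17)/5 = 6/17 ≈ 0.353 in
Excess rainfall: 4.250 − 0.353 = 3.897 in; P > Ia so Q > 0
Q: (265/68)² ÷ (385/68) = 14045/5236 in (≈ 2.682 in)

Q = 14045/5236 in ≈ 2.682 in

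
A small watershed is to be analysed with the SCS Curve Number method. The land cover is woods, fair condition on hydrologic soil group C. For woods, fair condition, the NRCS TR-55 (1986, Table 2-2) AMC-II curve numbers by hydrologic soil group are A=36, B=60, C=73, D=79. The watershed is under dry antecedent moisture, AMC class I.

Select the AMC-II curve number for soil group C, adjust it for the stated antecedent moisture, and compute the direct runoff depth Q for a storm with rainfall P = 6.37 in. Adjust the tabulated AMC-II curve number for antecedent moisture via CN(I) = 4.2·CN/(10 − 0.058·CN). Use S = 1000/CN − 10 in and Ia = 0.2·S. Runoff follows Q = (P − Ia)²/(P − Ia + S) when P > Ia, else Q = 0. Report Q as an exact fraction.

Q = 55463547049/35029407700 in ≈ 1.583 in

NRCS table: woods, fair condition, soil group C → CN(II) = 73
CN(I) from CN(II)=73: (4.2·73)/(10 − 0.058·73) = 51100/961 ≈ 53.174
S = 1000/(51100/961) − 10 = 4500/511 in ≈ 8.806 in
Ia = 0.2S: 0.2·8.806 = 1.761 in (exactly 900/511)
P − Ia = 6.370 − 1.761 = 235507/51100 ≈ 4.609 in (> 0, runoff occurs)
Q = (235507/51100)²/((235507/51100) + 4500/511) = (55463547049/2611210000)/(685507/51100) = 55463547049/35029407700 in ≈ 1.583 in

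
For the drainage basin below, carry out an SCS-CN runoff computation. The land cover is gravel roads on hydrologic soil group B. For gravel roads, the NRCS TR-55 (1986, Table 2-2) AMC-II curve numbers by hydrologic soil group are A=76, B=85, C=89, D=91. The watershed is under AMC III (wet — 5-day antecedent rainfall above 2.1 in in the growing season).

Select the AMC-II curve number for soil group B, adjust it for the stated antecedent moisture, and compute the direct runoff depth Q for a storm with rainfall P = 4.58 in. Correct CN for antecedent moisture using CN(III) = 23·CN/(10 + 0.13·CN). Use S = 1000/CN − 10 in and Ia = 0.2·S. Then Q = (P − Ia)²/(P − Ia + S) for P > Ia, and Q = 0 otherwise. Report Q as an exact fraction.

NRCS table: gravel roads, soil group B → CN(II) = 85
CN(III) from CN(II)=85: (23·85)/(10 + 0.13·85) = 39100/421 ≈ 92.874
Retention S: 1000/CN − 10 with CN=92.874 → S = 300/391 ≈ 0.767 in
Ia = 0.2S: 0.2·0.767 = 0.153 in (exactly 60/391)
P − Ia = 4.580 − 0.153 = 86539/19550 ≈ 4.427 in (> 0, runoff occurs)
Q: (86539/19550)² ÷ (101539/19550) = 7488998521/1985087450 in (≈ 3.773 in)

Q = 7488998521/1985087450 in ≈ 3.773 in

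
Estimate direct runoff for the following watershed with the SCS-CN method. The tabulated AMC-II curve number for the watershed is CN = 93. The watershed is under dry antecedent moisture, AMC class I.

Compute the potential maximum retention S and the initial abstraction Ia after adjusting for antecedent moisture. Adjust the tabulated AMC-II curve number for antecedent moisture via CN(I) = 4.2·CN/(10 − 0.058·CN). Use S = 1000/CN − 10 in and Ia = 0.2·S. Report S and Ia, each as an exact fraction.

S = 500/279 in ≈ 1.792 in; Ia = 100/279 in ≈ 0.358 in

Dry (AMC I): CN(I) = 4.2·93/(10 − 0.058·93) = (1953/5)/(2303/500) = 27900/329 ≈ 84.802
S = 1000/(27900/329) − 10 = 500/279 in ≈ 1.792 in
Initial abstraction Ia = S/5 = (500/279)/5 = 100/279 ≈ 0.358 in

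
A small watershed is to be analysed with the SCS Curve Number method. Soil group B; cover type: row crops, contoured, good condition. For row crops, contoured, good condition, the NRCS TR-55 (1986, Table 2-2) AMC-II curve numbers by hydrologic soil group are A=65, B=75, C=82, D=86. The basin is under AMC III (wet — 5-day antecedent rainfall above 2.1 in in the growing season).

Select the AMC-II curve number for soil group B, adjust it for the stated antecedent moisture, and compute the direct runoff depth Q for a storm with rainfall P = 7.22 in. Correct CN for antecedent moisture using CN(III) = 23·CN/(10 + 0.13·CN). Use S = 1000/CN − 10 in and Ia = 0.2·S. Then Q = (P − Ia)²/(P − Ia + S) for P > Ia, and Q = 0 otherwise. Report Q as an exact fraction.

NRCS table: row crops, contoured, good condition, soil group B → CN(II) = 75
Adjust CN=75 to AMC III: 23·75/(10 + 0.13·75) → 1725 ÷ (79/4) = 6900/79 ≈ 87.342
Max retention: S = 1000/(6900/79) − 10 = 100/69 in (≈ 1.449 in)
Ia = 0.2S: 0.2·1.449 = 0.290 in (exactly 20/69)
Excess rainfall: 7.220 − 0.290 = 6.930 in; P > Ia so Q > 0
Q = (23909/3450)²/((23909/3450) + 100/69) = (571640281/11902500)/(28909/3450) = 571640281/99736050 in ≈ 5.732 in

Q = 571640281/99736050 in ≈ 5.732 in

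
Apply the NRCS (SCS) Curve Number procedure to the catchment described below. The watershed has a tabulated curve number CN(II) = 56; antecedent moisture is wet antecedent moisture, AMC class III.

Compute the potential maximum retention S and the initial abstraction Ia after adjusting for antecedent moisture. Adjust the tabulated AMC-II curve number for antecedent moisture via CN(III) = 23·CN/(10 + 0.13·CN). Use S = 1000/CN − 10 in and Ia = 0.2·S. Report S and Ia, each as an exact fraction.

Adjust CN=56 to AMC III: 23·56/(10 + 0.13·56) → 1288 ÷ (432/25) = 4025/54 ≈ 74.537
Retention S: 1000/CN − 10 with CN=74.537 → S = 550/161 ≈ 3.416 in
Initial abstraction Ia = S/5 = (550/161)/5 = 110/161 ≈ 0.683 in

S = 550/161 in ≈ 3.416 in; Ia = 110/161 in ≈ 0.683 in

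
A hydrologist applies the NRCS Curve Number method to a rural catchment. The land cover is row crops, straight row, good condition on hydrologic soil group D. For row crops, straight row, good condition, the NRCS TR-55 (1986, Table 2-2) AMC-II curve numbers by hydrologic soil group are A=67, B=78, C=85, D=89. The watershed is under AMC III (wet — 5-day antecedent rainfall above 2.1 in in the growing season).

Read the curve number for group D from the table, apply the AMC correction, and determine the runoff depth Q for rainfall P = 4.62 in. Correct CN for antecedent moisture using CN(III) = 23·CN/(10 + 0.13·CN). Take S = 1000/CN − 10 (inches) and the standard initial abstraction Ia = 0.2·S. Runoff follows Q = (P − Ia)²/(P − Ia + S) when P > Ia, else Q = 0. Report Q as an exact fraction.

NRCS table: row crops, straight row, good condition, soil group D → CN(II) = 89
Wet (AMC III): CN(III) = 23·89/(10 + 0.13·89) = 2047/(2157/100) = 204700/2157 ≈ 94.900
Max retention: S = 1000/(204700/2157) − 10 = 1100/2047 in (≈ 0.537 in)
Ia = 0.2·(1100/2047) = 220/2047 in ≈ 0.107 in
P − Ia = 4.620 − 0.107 = 461857/102350 ≈ 4.513 in (> 0, runoff occurs)
Q: (461857/102350)² ÷ (516857/102350) = 19391989859/4809119450 in (≈ 4.032 in)

Q = 19391989859/4809119450 in ≈ 4.032 in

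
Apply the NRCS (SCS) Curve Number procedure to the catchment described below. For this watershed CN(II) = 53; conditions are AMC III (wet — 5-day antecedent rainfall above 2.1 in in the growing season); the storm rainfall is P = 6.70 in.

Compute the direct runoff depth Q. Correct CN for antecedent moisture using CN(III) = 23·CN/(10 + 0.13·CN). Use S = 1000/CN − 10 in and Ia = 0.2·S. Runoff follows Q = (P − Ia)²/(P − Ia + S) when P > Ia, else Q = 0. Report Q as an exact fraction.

Q = 5223386529/1453937870 in ≈ 3.593 in

CN(III) from CN(II)=53: (23·53)/(10 + 0.13·53) = 121900/1689 ≈ 72.173
Max retention: S = 1000/(121900/1689) − 10 = 4700/1219 in (≈ 3.856 in)
Initial abstraction Ia = S/5 = (4700/1219)/5 = 940/1219 ≈ 0.771 in
Excess rainfall: 6.700 − 0.771 = 5.929 in; P > Ia so Q > 0
Q: (72273/12190)² ÷ (119273/12190) = 5223386529/1453937870 in (≈ 3.593 in)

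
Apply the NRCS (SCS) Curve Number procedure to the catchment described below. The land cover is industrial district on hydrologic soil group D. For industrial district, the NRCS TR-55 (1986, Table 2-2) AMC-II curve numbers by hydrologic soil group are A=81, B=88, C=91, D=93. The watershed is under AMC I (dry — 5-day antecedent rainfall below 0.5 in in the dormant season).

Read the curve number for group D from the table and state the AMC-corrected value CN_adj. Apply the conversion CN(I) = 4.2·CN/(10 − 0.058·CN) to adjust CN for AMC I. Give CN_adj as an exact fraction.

CN_adj = 27900/329 ≈ 84.802

NRCS table: industrial district, soil group D → CN(II) = 93
Adjust CN=93 to AMC I: 4.2·93/(10 − 0.058·93) → (1953/5) ÷ (2303/500) = 27900/329 ≈ 84.802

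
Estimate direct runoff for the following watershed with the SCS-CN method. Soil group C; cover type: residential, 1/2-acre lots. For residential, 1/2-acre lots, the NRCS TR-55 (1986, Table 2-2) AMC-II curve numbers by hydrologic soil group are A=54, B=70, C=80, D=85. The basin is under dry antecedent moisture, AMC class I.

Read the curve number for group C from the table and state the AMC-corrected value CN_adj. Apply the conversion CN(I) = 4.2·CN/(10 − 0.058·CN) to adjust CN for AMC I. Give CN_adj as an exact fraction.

CN_adj = 4200/67 ≈ 62.687

NRCS table: residential, 1/2-acre lots, soil group C → CN(II) = 80
CN(I) from CN(II)=80: (4.2·80)/(10 − 0.058·80) = 4200/67 ≈ 62.687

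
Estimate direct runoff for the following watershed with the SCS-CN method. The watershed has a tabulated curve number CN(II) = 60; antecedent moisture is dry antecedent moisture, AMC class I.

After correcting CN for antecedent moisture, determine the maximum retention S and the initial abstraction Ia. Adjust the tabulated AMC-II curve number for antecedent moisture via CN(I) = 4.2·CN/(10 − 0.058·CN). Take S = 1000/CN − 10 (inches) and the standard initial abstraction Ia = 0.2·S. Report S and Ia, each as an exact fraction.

S = 1000/63 in ≈ 15.873 in; Ia = 200/63 in ≈ 3.175 in

Dry (AMC I): CN(I) = 4.2·60/(10 − 0.058·60) = 252/(163/25) = 6300/163 ≈ 38.650
Max retention: S = 1000/(6300/163) − 10 = 1000/63 in (≈ 15.873 in)
Ia = 0.2·(1000/63) = 200/63 in ≈ 3.175 in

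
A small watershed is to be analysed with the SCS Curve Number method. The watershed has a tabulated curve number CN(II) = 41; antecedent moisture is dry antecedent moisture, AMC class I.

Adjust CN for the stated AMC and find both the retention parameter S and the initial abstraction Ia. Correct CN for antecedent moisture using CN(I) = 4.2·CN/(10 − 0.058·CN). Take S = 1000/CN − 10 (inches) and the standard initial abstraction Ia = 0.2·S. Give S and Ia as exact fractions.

Dry (AMC I): CN(I) = 4.2·41/(10 − 0.058·41) = (861/5)/(3811/500) = 86100/3811 ≈ 22.592
Max retention: S = 1000/(86100/3811) − 10 = 29500/861 in (≈ 34.262 in)
Ia = 0.2S: 0.2·34.262 = 6.852 in (exactly 5900/861)

S = 29500/861 in ≈ 34.262 in; Ia = 5900/861 in ≈ 6.852 in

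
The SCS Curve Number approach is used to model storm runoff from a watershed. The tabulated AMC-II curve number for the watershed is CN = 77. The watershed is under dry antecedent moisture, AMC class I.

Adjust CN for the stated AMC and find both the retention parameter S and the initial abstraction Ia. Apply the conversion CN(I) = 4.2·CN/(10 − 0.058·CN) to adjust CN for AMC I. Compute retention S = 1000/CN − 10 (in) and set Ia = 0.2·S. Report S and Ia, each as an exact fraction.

Dry (AMC I): CN(I) = 4.2·77/(10 − 0.058·77) = (1617/5)/(2767/500) = 161700/2767 ≈ 58.439
Retention S: 1000/CN − 10 with CN=58.439 → S = 11500/1617 ≈ 7.112 in
Ia = 0.2·(11500/1617) = 2300/1617 in ≈ 1.422 in

S = 11500/1617 in ≈ 7.112 in; Ia = 2300/1617 in ≈ 1.422 in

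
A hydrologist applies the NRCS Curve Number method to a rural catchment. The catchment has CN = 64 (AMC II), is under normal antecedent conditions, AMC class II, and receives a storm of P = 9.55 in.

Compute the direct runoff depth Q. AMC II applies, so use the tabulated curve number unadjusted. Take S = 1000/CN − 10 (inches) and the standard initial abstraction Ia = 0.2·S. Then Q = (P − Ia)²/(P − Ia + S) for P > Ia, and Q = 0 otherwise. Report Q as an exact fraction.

AMC II — tabulated CN = 64 applies directly.
Max retention: S = 1000/64 − 10 = 45/8 in (≈ 5.625 in)
Ia = 0.2S: 0.2·5.625 = 1.125 in (exactly 9/8)
P − Ia = 9.550 − 1.125 = 337/40 ≈ 8.425 in (> 0, runoff occurs)
Q: (337/40)² ÷ (281/20) = 113569/22480 in (≈ 5.052 in)

Q = 113569/22480 in ≈ 5.052 in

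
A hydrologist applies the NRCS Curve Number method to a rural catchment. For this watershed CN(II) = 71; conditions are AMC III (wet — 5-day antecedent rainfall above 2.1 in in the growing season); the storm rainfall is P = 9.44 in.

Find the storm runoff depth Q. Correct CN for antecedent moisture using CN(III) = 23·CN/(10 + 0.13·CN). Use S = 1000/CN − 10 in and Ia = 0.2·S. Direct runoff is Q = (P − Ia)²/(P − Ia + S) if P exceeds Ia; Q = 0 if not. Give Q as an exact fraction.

Q = 34389477136/4525328775 in ≈ 7.599 in

Adjust CN=71 to AMC III: 23·71/(10 + 0.13·71) → 1633 ÷ (1923/100) = 163300/1923 ≈ 84.919
S = 1000/(163300/1923) − 10 = 2900/1633 in ≈ 1.776 in
Ia = 0.2·(2900/1633) = 580/1633 in ≈ 0.355 in
P − Ia = 9.440 − 0.355 = 370888/40825 ≈ 9.085 in (> 0, runoff occurs)
Q = (370888/40825)²/((370888/40825) + 2900/1633) = (137557908544/1666680625)/(443388/40825) = 34389477136/4525328775 in ≈ 7.599 in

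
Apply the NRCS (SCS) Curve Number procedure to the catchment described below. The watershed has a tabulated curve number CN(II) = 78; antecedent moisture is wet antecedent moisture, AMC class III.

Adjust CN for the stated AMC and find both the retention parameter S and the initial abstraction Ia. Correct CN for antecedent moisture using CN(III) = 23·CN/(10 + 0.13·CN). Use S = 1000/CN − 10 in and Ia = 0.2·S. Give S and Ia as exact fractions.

CN(III) from CN(II)=78: (23·78)/(10 + 0.13·78) = 89700/1007 ≈ 89.076
Max retention: S = 1000/(89700/1007) − 10 = 1100/897 in (≈ 1.226 in)
Initial abstraction Ia = S/5 = (1100/897)/5 = 220/897 ≈ 0.245 in

S = 1100/897 in ≈ 1.226 in; Ia = 220/897 in ≈ 0.245 in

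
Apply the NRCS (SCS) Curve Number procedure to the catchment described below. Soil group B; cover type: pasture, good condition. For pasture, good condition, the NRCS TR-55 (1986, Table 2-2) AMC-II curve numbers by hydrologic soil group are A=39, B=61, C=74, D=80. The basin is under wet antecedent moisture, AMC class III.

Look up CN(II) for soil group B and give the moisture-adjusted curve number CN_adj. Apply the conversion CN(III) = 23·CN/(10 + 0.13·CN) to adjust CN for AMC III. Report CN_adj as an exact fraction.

CN_adj = 140300/1793 ≈ 78.249

NRCS table: pasture, good condition, soil group B → CN(II) = 61
Wet (AMC III): CN(III) = 23·61/(10 + 0.13·61) = 1403/(1793/100) = 140300/1793 ≈ 78.249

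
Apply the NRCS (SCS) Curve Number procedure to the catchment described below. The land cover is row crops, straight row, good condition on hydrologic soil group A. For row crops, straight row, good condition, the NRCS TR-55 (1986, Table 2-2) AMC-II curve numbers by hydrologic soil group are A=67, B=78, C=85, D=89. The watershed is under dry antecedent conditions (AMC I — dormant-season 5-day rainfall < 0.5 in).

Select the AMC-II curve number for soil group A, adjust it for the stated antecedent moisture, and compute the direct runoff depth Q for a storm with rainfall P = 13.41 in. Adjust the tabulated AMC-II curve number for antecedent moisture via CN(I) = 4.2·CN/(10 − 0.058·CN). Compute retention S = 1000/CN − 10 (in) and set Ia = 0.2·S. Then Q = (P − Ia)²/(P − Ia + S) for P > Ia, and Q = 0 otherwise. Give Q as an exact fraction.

Q = 269287307041/50132770100 in ≈ 5.371 in

NRCS table: row crops, straight row, good condition, soil group A → CN(II) = 67
Dry (AMC I): CN(I) = 4.2·67/(10 − 0.058·67) = (1407/5)/(3057/500) = 46900/1019 ≈ 46.026
Retention S: 1000/CN − 10 with CN=46.026 → S = 5500/469 ≈ 11.727 in
Ia = 0.2S: 0.2·11.727 = 2.345 in (exactly 1100/469)
Since P=13.410 > Ia=2.345: effective rainfall P−Ia = 518929/46900 in
Q = (518929/46900)²/((518929/46900) + 5500/469) = (269287307041/2199610000)/(1068929/46900) = 269287307041/50132770100 in ≈ 5.371 in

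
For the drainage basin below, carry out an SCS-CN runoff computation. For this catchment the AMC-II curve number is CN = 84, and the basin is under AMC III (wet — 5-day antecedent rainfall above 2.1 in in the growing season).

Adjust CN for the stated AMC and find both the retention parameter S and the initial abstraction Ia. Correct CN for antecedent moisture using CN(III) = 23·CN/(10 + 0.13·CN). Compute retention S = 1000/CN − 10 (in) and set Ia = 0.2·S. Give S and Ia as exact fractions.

S = 400/483 in ≈ 0.828 in; Ia = 80/483 in ≈ 0.166 in

Adjust CN=84 to AMC III: 23·84/(10 + 0.13·84) → 1932 ÷ (523/25) = 48300/523 ≈ 92.352
Retention S: 1000/CN − 10 with CN=92.352 → S = 400/483 ≈ 0.828 in
Ia = 0.2S: 0.2·0.828 = 0.166 in (exactly 80/483)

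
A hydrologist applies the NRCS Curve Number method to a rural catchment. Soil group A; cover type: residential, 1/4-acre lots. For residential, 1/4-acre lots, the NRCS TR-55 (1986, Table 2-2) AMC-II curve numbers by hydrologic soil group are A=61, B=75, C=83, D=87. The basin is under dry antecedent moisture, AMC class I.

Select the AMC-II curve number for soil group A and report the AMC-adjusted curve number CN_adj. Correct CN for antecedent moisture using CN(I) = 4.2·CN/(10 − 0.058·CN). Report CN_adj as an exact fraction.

NRCS table: residential, 1/4-acre lots, soil group A → CN(II) = 61
Dry (AMC I): CN(I) = 4.2·61/(10 − 0.058·61) = (1281/5)/(3231/500) = 42700/1077 ≈ 39.647

CN_adj = 42700/1077 ≈ 39.647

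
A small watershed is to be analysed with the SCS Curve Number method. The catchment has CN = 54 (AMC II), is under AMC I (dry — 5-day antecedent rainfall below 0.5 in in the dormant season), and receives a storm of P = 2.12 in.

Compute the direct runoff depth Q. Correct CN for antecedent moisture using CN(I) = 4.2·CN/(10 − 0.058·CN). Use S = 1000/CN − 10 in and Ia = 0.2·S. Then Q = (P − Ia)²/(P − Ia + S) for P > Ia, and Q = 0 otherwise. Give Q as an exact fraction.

Q = 0 in ≈ 0.000 in

Adjust CN=54 to AMC I: 4.2·54/(10 − 0.058·54) → (1134/5) ÷ (1717/250) = 56700/1717 ≈ 33.023
Retention S: 1000/CN − 10 with CN=33.023 → S = 11500/567 ≈ 20.282 in
Initial abstraction Ia = S/5 = (11500/567)/5 = 2300/567 ≈ 4.056 in
P = 2.120 ≤ Ia = 4.056 in: entire storm abstracted, Q = 0.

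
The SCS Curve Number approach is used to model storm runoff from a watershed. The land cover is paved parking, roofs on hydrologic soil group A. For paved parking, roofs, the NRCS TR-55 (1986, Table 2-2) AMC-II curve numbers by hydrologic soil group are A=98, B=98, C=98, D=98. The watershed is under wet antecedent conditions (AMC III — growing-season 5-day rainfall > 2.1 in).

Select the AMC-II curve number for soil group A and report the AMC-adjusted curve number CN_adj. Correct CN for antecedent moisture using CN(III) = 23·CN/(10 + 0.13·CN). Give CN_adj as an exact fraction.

CN_adj = 112700/1137 ≈ 99.120

NRCS table: paved parking, roofs, soil group A → CN(II) = 98
Wet (AMC III): CN(III) = 23·98/(10 + 0.13·98) = 2254/(1137/50) = 112700/1137 ≈ 99.120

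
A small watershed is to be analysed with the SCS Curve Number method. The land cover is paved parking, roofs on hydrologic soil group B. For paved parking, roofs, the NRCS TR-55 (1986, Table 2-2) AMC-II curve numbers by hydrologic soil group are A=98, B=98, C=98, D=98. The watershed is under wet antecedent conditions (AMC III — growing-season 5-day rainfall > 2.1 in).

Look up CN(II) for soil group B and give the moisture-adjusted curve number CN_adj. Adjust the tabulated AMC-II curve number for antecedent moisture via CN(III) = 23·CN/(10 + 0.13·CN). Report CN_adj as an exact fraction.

NRCS table: paved parking, roofs, soil group B → CN(II) = 98
Wet (AMC III): CN(III) = 23·98/(10 + 0.13·98) = 2254/(1137/50) = 112700/1137 ≈ 99.120

CN_adj = 112700/1137 ≈ 99.120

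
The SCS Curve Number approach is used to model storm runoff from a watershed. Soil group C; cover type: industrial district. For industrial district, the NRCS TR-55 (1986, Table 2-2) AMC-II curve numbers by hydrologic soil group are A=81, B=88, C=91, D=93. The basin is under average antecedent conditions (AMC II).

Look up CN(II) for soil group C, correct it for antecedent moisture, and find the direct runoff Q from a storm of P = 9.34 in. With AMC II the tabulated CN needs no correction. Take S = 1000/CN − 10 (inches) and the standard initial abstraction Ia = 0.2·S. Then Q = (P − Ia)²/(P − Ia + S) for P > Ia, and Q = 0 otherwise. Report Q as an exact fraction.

NRCS table: industrial district, soil group C → CN(II) = 91
Average conditions: CN = 91 (no AMC adjustment).
S = 1000/91 − 10 = 90/91 in ≈ 0.989 in
Ia = 0.2S: 0.2·0.989 = 0.198 in (exactly 18/91)
Excess rainfall: 9.340 − 0.198 = 9.142 in; P > Ia so Q > 0
Runoff Q = (P−Ia)²/(P−Ia+S) = (9.142)²/(9.142+0.989) = 1730310409/209741350 ≈ 8.250 in

Q = 1730310409/209741350 in ≈ 8.250 in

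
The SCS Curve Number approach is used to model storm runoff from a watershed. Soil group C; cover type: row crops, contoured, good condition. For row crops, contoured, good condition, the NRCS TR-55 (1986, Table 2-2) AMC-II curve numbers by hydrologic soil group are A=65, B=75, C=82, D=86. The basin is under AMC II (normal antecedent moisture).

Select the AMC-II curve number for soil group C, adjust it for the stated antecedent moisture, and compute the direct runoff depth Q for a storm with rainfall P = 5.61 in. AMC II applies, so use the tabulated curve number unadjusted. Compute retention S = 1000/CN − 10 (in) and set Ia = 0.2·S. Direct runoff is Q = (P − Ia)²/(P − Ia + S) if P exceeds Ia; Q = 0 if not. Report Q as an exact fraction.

NRCS table: row crops, contoured, good condition, soil group C → CN(II) = 82
CN(II) = 82; AMC II needs no correction.
Max retention: S = 1000/82 − 10 = 90/41 in (≈ 2.195 in)
Initial abstraction Ia = S/5 = (90/41)/5 = 18/41 ≈ 0.439 in
P − Ia = 5.610 − 0.439 = 21201/4100 ≈ 5.171 in (> 0, runoff occurs)
Q = (21201/4100)²/((21201/4100) + 90/41) = (449482401/16810000)/(30201/4100) = 149827467/41274700 in ≈ 3.630 in

Q = 149827467/41274700 in ≈ 3.630 in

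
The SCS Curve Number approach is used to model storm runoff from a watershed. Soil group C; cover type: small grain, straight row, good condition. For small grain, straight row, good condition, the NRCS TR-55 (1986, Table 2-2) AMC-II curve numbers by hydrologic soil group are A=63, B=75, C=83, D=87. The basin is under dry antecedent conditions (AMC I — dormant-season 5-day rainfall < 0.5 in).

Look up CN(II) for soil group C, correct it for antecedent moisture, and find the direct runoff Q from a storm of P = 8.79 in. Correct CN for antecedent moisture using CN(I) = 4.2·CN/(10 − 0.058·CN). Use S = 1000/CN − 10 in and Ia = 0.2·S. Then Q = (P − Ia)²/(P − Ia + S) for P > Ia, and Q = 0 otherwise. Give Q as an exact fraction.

Q = 1855308237409/385568507100 in ≈ 4.812 in

NRCS table: small grain, straight row, good condition, soil group C → CN(II) = 83
Dry (AMC I): CN(I) = 4.2·83/(10 − 0.058·83) = (1743/5)/(2593/500) = 174300/2593 ≈ 67.219
S = 1000/(174300/2593) − 10 = 8500/1743 in ≈ 4.877 in
Initial abstraction Ia = S/5 = (8500/1743)/5 = 1700/1743 ≈ 0.975 in
P − Ia = 8.790 − 0.975 = 1362097/174300 ≈ 7.815 in (> 0, runoff occurs)
Q = (1362097/174300)²/((1362097/174300) + 8500/1743) = (1855308237409/30380490000)/(2212097/174300) = 1855308237409/385568507100 in ≈ 4.812 in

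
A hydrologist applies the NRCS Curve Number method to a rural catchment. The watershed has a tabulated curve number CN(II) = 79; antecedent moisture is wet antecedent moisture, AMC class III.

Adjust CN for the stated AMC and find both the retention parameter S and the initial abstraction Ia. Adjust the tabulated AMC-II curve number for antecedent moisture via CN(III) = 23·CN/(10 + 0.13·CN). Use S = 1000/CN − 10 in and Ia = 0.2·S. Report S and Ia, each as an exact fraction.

Wet (AMC III): CN(III) = 23·79/(10 + 0.13·79) = 1817/(2027/100) = 181700/2027 ≈ 89.640
Retention S: 1000/CN − 10 with CN=89.640 → S = 2100/1817 ≈ 1.156 in
Initial abstraction Ia = S/5 = (2100/1817)/5 = 420/1817 ≈ 0.231 in

S = 2100/1817 in ≈ 1.156 in; Ia = 420/1817 in ≈ 0.231 in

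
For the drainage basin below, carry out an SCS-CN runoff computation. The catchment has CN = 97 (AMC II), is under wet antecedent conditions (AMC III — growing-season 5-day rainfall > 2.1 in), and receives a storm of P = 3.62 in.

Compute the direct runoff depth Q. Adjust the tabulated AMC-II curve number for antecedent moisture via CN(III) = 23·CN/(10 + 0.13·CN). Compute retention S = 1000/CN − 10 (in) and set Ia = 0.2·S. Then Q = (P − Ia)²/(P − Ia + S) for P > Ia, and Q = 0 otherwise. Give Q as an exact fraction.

Q = 160649457721/46383717050 in ≈ 3.463 in

Adjust CN=97 to AMC III: 23·97/(10 + 0.13·97) → 2231 ÷ (2261/100) = 223100/2261 ≈ 98.673
S = 1000/(223100/2261) − 10 = 300/2231 in ≈ 0.134 in
Ia = 0.2S: 0.2·0.134 = 0.027 in (exactly 60/2231)
Since P=3.620 > Ia=0.027: effective rainfall P−Ia = 400811/111550 in
Q: (400811/111550)² ÷ (415811/111550) = 160649457721/46383717050 in (≈ 3.463 in)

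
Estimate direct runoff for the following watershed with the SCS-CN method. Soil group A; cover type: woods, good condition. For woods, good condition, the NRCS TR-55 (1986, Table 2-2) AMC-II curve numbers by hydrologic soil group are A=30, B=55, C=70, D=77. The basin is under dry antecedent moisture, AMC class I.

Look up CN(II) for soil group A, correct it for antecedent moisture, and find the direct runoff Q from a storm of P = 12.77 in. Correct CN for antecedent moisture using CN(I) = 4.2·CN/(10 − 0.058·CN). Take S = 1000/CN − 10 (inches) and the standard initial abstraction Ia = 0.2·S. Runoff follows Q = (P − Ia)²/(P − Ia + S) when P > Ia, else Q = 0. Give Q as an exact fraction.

Q = 2229049/46343700 in ≈ 0.048 in

NRCS table: woods, good condition, soil group A → CN(II) = 30
Adjust CN=30 to AMC I: 4.2·30/(10 − 0.058·30) → 126 ÷ (413/50) = 900/59 ≈ 15.254
Retention S: 1000/CN − 10 with CN=15.254 → S = 500/9 ≈ 55.556 in
Ia = 0.2·(500/9) = 100/9 in ≈ 11.111 in
P − Ia = 12.770 − 11.111 = 1493/900 ≈ 1.659 in (> 0, runoff occurs)
Runoff Q = (P−Ia)²/(P−Ia+S) = (1.659)²/(1.659+55.556) = 2229049/46343700 ≈ 0.048 in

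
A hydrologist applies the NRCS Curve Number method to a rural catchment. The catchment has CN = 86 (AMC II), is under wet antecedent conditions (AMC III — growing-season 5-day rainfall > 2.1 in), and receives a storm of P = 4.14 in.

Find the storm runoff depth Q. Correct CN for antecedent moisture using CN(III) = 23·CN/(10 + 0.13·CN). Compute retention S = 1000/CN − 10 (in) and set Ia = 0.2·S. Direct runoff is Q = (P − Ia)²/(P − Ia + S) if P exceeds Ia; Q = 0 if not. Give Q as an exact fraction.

Q = 39094384729/11508152350 in ≈ 3.397 in

CN(III) from CN(II)=86: (23·86)/(10 + 0.13·86) = 98900/1059 ≈ 93.390
S = 1000/(98900/1059) − 10 = 700/989 in ≈ 0.708 in
Ia = 0.2·(700/989) = 140/989 in ≈ 0.142 in
Since P=4.140 > Ia=0.142: effective rainfall P−Ia = 197723/49450 in
Runoff Q = (P−Ia)²/(P−Ia+S) = (3.998)²/(3.998+0.708) = 39094384729/11508152350 ≈ 3.397 in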